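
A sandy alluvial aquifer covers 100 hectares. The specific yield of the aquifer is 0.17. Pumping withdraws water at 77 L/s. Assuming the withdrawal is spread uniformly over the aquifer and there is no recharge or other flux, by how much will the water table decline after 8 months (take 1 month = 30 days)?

A = 100 hectares = 1 × 10^6 m²
Q = 77 L/s = 6653 m³/d
t = 8 months = 240 d
ΔV = Q × t = 6653 m³/d × 240 d = 1.597 × 10^6 m³
Δh = ΔV / (Sy × A) = 1.597 × 10^6 / (0.17 × 1 × 10^6) = 9.392 m

Δh ≈ 9.39 m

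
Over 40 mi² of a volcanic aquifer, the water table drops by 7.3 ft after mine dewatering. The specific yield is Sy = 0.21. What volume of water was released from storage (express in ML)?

A = 40 mi² = 1.036 × 10^8 m²
Δh = 7.3 ft = 2.225 m
ΔV = Sy × A × Δh = 0.21 × 1.036 × 10^8 m² × 2.225 m = 4.841 × 10^7 m³
ΔV = 4.841 × 10^7 m³ = 48410 ML

ΔV ≈ 48400 ML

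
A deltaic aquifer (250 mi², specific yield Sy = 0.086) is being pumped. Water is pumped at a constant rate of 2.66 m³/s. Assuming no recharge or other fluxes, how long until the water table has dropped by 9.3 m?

A = 250 mi² = 6.475 × 10^8 m²
ΔV = Sy × A × Δh = 0.086 × 6.475 × 10^8 × 9.3 = 5.179 × 10^8 m³
Q = 2.66 m³/s = 2.298 × 10^5 m³/d
t = ΔV / Q = 5.179 × 10^8 m³ / 2.298 × 10^5 m³/d = 2253 d

t ≈ 2250 days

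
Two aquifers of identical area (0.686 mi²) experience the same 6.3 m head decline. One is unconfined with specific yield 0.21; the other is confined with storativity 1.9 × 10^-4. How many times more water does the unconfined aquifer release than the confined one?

ΔV_u / ΔV_c ≈ 1110

A = 0.686 mi² = 1.777 × 10^6 m²
Unconfined: ΔV_u = Sy × A × Δh = 0.21 × 1.777 × 10^6 × 6.3 = 2.351 × 10^6 m³
Confined: ΔV_c = S × A × Δh = 1.9 × 10^-4 × 1.777 × 10^6 × 6.3 = 2127 m³
Ratio = ΔV_u / ΔV_c = Sy / S = 0.21 / 1.9 × 10^-4 = 1105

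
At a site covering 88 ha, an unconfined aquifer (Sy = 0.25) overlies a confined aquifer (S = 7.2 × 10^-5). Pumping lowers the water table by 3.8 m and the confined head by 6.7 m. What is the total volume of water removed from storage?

ΔV ≈ 8.36 × 10^5 m³

A = 88 ha = 8.8 × 10^5 m²
Unconfined: ΔV_u = Sy × A × Δh_u = 0.25 × 8.8 × 10^5 × 3.8 = 8.36 × 10^5 m³
Confined: ΔV_c = S × A × Δh_c = 7.2 × 10^-5 × 8.8 × 10^5 × 6.7 = 424.5 m³
Total ΔV = 8.36 × 10^5 + 424.5 = 8.364 × 10^5 m³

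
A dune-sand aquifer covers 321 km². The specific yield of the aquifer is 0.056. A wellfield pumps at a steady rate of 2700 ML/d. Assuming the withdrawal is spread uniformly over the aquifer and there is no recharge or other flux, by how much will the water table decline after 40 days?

Δh ≈ 6.01 m

A = 321 km² = 3.21 × 10^8 m²
Q = 2700 ML/d = 2.7 × 10^6 m³/d
ΔV = Q × t = 2.7 × 10^6 m³/d × 40 d = 1.08 × 10^8 m³
Δh = ΔV / (Sy × A) = 1.08 × 10^8 / (0.056 × 3.21 × 10^8) = 6.008 m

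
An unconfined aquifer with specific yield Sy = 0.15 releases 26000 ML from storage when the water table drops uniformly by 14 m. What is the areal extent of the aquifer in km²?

ΔV = 26000 ML = 2.6 × 10^7 m³
A = ΔV / (Sy × Δh) = 2.6 × 10^7 / (0.15 × 14) = 1.238 × 10^7 m²
A = 1.238 × 10^7 m² = 12.38 km²

A ≈ 12.4 km²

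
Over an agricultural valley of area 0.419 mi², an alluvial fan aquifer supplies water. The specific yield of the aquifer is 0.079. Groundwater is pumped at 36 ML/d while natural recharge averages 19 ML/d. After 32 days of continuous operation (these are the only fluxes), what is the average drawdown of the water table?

A = 0.419 mi² = 1.085 × 10^6 m²
Net abstraction = 36 − 19 = 17 ML/d
Q_net = 17 ML/d = 17000 m³/d
ΔV = Q × t = 17000 m³/d × 32 d = 5.44 × 10^5 m³
Δh = ΔV / (Sy × A) = 5.44 × 10^5 / (0.079 × 1.085 × 10^6) = 6.345 m

Δh ≈ 6.35 m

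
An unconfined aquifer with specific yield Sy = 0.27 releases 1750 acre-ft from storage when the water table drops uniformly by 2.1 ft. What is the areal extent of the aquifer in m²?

A ≈ 1.25 × 10^7 m²

Δh = 2.1 ft = 0.6401 m
ΔV = 1750 acre-ft = 2.159 × 10^6 m³
A = ΔV / (Sy × Δh) = 2.159 × 10^6 / (0.27 × 0.6401) = 1.249 × 10^7 m²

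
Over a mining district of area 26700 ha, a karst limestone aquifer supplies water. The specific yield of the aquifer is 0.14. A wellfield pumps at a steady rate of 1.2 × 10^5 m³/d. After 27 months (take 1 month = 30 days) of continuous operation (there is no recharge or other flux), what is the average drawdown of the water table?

A = 26700 ha = 2.67 × 10^8 m²
t = 27 months = 810 d
ΔV = Q × t = 1.2 × 10^5 m³/d × 810 d = 9.72 × 10^7 m³
Δh = ΔV / (Sy × A) = 9.72 × 10^7 / (0.14 × 2.67 × 10^8) = 2.6 m

Δh ≈ 2.6 m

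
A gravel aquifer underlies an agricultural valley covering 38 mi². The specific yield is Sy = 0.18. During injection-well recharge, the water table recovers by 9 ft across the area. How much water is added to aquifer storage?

ΔV ≈ 4.86 × 10^7 m³

A = 38 mi² = 9.842 × 10^7 m²
Δh = 9 ft = 2.743 m
ΔV = Sy × A × Δh = 0.18 × 9.842 × 10^7 m² × 2.743 m = 4.86 × 10^7 m³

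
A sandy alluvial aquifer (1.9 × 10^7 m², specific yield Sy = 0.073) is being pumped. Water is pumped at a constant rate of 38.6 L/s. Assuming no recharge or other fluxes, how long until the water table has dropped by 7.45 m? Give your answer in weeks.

t ≈ 443 weeks

ΔV = Sy × A × Δh = 0.073 × 1.9 × 10^7 × 7.45 = 1.033 × 10^7 m³
Q = 38.6 L/s = 3335 m³/d
t = ΔV / Q = 1.033 × 10^7 m³ / 3335 m³/d = 3098 d
t = 3098 d ≈ 442.6 weeks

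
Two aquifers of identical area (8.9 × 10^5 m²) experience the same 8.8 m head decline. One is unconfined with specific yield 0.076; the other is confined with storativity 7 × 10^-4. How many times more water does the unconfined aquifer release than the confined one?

ΔV_u / ΔV_c ≈ 109

Unconfined: ΔV_u = Sy × A × Δh = 0.076 × 8.9 × 10^5 × 8.8 = 5.952 × 10^5 m³
Confined: ΔV_c = S × A × Δh = 7 × 10^-4 × 8.9 × 10^5 × 8.8 = 5482 m³
Ratio = ΔV_u / ΔV_c = Sy / S = 0.076 / 7 × 10^-4 = 108.6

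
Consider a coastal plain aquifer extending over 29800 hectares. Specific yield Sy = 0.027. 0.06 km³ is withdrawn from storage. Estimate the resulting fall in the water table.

A = 29800 hectares = 2.98 × 10^8 m²
ΔV = 0.06 km³ = 6 × 10^7 m³
Δh = ΔV / (Sy × A) = 6 × 10^7 m³ / (0.027 × 2.98 × 10^8 m²) = 7.457 m

Δh ≈ 7.46 m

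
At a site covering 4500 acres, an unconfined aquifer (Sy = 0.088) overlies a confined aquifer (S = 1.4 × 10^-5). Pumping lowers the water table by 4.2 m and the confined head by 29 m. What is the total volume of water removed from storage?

ΔV ≈ 6.74 × 10^6 m³

A = 4500 acres = 1.821 × 10^7 m²
Unconfined: ΔV_u = Sy × A × Δh_u = 0.088 × 1.821 × 10^7 × 4.2 = 6.731 × 10^6 m³
Confined: ΔV_c = S × A × Δh_c = 1.4 × 10^-5 × 1.821 × 10^7 × 29 = 7394 m³
Total ΔV = 6.731 × 10^6 + 7394 = 6.738 × 10^6 m³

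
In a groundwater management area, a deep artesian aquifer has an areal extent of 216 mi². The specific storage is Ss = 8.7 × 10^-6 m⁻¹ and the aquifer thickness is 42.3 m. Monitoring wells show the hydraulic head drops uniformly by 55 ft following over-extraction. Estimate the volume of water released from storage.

ΔV ≈ 3.45 × 10^6 m³

S = Ss × b = 8.7 × 10^-6 m⁻¹ × 42.3 m = 3.68 × 10^-4
A = 216 mi² = 5.594 × 10^8 m²
Δh = 55 ft = 16.76 m
ΔV = S × A × Δh = 3.68 × 10^-4 × 5.594 × 10^8 m² × 16.76 m = 3.451 × 10^6 m³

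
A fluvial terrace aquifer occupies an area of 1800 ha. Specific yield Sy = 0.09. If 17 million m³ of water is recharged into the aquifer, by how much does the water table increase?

A = 1800 ha = 1.8 × 10^7 m²
ΔV = 17 million m³ = 1.7 × 10^7 m³
Δh = ΔV / (Sy × A) = 1.7 × 10^7 m³ / (0.09 × 1.8 × 10^7 m²) = 10.49 m

Δh ≈ 10.5 m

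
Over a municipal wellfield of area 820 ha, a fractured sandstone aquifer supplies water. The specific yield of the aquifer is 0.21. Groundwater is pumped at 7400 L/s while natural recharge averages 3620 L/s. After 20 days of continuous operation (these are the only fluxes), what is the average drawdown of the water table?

A = 820 ha = 8.2 × 10^6 m²
Net abstraction = 7400 − 3620 = 3780 L/s
Q_net = 3780 L/s = 3.266 × 10^5 m³/d
ΔV = Q × t = 3.266 × 10^5 m³/d × 20 d = 6.532 × 10^6 m³
Δh = ΔV / (Sy × A) = 6.532 × 10^6 / (0.21 × 8.2 × 10^6) = 3.793 m

Δh ≈ 3.79 m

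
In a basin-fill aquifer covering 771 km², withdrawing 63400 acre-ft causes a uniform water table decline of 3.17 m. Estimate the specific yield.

Sy ≈ 0.032

A = 771 km² = 7.71 × 10^8 m²
ΔV = 63400 acre-ft = 7.82 × 10^7 m³
Sy = ΔV / (A × Δh) = 7.82 × 10^7 m³ / (7.71 × 10^8 m² × 3.17 m) = 0.032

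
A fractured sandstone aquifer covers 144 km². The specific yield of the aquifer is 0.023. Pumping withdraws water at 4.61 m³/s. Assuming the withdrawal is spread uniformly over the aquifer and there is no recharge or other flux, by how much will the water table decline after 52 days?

Δh ≈ 6.25 m

A = 144 km² = 1.44 × 10^8 m²
Q = 4.61 m³/s = 3.983 × 10^5 m³/d
ΔV = Q × t = 3.983 × 10^5 m³/d × 52 d = 2.071 × 10^7 m³
Δh = ΔV / (Sy × A) = 2.071 × 10^7 / (0.023 × 1.44 × 10^8) = 6.254 m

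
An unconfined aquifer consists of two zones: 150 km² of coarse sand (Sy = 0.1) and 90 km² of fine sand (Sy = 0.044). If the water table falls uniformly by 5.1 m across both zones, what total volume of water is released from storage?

ΔV ≈ 9.67 × 10^7 m³

A₁ = 150 km² = 1.5 × 10^8 m²; A₂ = 90 km² = 9 × 10^7 m²
ΔV₁ = 0.1 × 1.5 × 10^8 × 5.1 = 7.65 × 10^7 m³
ΔV₂ = 0.044 × 9 × 10^7 × 5.1 = 2.02 × 10^7 m³
ΔV = ΔV₁ + ΔV₂ = 9.67 × 10^7 m³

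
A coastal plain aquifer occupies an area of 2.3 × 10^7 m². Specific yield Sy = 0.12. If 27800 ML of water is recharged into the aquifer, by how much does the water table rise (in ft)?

Δh ≈ 33 ft

ΔV = 27800 ML = 2.78 × 10^7 m³
Δh = ΔV / (Sy × A) = 2.78 × 10^7 m³ / (0.12 × 2.3 × 10^7 m²) = 10.07 m
Δh = 10.07 m = 33.05 ft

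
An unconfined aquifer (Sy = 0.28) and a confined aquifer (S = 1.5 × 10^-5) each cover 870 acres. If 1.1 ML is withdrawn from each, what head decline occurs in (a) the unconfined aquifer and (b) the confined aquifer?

Δh_u ≈ 0.00112 m; Δh_c ≈ 20.8 m

A = 870 acres = 3.521 × 10^6 m²
ΔV = 1.1 ML = 1100 m³
Unconfined: Δh_u = ΔV/(Sy·A) = 1100/(0.28 × 3.521 × 10^6) = 0.001116 m
Confined: Δh_c = ΔV/(S·A) = 1100/(1.5 × 10^-5 × 3.521 × 10^6) = 20.83 m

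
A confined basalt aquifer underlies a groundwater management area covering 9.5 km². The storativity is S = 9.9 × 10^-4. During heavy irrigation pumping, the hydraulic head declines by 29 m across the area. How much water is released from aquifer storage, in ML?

ΔV ≈ 273 ML

A = 9.5 km² = 9.5 × 10^6 m²
ΔV = S × A × Δh = 9.9 × 10^-4 × 9.5 × 10^6 m² × 29 m = 2.727 × 10^5 m³
ΔV = 2.727 × 10^5 m³ = 272.7 ML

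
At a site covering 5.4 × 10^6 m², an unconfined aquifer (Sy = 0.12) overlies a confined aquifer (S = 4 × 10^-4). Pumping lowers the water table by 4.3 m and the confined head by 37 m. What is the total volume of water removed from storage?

ΔV ≈ 2.87 × 10^6 m³

Unconfined: ΔV_u = Sy × A × Δh_u = 0.12 × 5.4 × 10^6 × 4.3 = 2.786 × 10^6 m³
Confined: ΔV_c = S × A × Δh_c = 4 × 10^-4 × 5.4 × 10^6 × 37 = 79920 m³
Total ΔV = 2.786 × 10^6 + 79920 = 2.866 × 10^6 m³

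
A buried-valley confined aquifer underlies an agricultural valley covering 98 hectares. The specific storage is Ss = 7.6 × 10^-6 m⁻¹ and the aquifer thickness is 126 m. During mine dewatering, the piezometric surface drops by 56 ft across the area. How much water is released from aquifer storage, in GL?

S = Ss × b = 7.6 × 10^-6 m⁻¹ × 126 m = 9.576 × 10^-4
A = 98 hectares = 9.8 × 10^5 m²
Δh = 56 ft = 17.07 m
ΔV = S × A × Δh = 9.576 × 10^-4 × 9.8 × 10^5 m² × 17.07 m = 16020 m³
ΔV = 16020 m³ = 0.01602 GL

ΔV ≈ 0.016 GL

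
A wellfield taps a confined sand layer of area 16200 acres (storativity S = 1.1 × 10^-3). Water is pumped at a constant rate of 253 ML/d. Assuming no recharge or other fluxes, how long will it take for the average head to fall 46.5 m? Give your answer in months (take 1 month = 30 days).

t ≈ 0.442 months

A = 16200 acres = 6.556 × 10^7 m²
ΔV = S × A × Δh = 0.0011 × 6.556 × 10^7 × 46.5 = 3.353 × 10^6 m³
Q = 253 ML/d = 2.53 × 10^5 m³/d
t = ΔV / Q = 3.353 × 10^6 m³ / 2.53 × 10^5 m³/d = 13.25 d
t = 13.25 d ≈ 0.4418 months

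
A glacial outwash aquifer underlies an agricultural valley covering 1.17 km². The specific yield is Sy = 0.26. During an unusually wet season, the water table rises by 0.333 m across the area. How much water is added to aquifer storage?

A = 1.17 km² = 1.17 × 10^6 m²
ΔV = Sy × A × Δh = 0.26 × 1.17 × 10^6 m² × 0.333 m = 1.013 × 10^5 m³

ΔV ≈ 1.01 × 10^5 m³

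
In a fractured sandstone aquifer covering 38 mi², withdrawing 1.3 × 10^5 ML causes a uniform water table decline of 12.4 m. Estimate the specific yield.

Sy ≈ 0.11

A = 38 mi² = 9.842 × 10^7 m²
ΔV = 1.3 × 10^5 ML = 1.3 × 10^8 m³
Sy = ΔV / (A × Δh) = 1.3 × 10^8 m³ / (9.842 × 10^7 m² × 12.4 m) = 0.1065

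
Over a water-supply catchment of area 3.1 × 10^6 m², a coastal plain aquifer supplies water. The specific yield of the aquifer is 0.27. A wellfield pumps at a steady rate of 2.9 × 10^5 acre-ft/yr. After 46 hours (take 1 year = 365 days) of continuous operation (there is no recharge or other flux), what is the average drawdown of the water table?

Δh ≈ 2.24 m

Q = 2.9 × 10^5 acre-ft/yr = 9.8 × 10^5 m³/d
t = 46 hours = 1.917 d
ΔV = Q × t = 9.8 × 10^5 m³/d × 1.917 d = 1.878 × 10^6 m³
Δh = ΔV / (Sy × A) = 1.878 × 10^6 / (0.27 × 3.1 × 10^6) = 2.244 m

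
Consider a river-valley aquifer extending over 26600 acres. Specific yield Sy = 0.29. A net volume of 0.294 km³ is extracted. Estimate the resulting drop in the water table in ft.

Δh ≈ 30.9 ft

A = 26600 acres = 1.076 × 10^8 m²
ΔV = 0.294 km³ = 2.94 × 10^8 m³
Δh = ΔV / (Sy × A) = 2.94 × 10^8 m³ / (0.29 × 1.076 × 10^8 m²) = 9.418 m
Δh = 9.418 m = 30.9 ft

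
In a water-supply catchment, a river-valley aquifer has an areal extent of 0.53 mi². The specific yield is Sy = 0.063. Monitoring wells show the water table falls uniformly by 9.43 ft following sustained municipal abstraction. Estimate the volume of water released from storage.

ΔV ≈ 2.49 × 10^5 m³

A = 0.53 mi² = 1.373 × 10^6 m²
Δh = 9.43 ft = 2.874 m
ΔV = Sy × A × Δh = 0.063 × 1.373 × 10^6 m² × 2.874 m = 2.486 × 10^5 m³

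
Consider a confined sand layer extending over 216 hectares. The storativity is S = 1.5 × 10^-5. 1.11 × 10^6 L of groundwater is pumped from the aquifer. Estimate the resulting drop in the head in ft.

A = 216 hectares = 2.16 × 10^6 m²
ΔV = 1.11 × 10^6 L = 1110 m³
Δh = ΔV / (S × A) = 1110 m³ / (1.5 × 10^-5 × 2.16 × 10^6 m²) = 34.26 m
Δh = 34.26 m = 112.4 ft

Δh ≈ 112 ft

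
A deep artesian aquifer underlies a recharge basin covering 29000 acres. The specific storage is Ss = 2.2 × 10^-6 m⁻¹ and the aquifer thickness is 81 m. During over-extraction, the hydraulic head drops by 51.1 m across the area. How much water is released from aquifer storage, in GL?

ΔV ≈ 1.07 GL

S = Ss × b = 2.2 × 10^-6 m⁻¹ × 81 m = 1.782 × 10^-4
A = 29000 acres = 1.174 × 10^8 m²
ΔV = S × A × Δh = 1.782 × 10^-4 × 1.174 × 10^8 m² × 51.1 m = 1.069 × 10^6 m³
ΔV = 1.069 × 10^6 m³ = 1.069 GL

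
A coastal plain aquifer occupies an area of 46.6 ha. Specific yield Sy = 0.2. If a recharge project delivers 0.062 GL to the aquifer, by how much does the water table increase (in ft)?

Δh ≈ 2.18 ft

A = 46.6 ha = 4.66 × 10^5 m²
ΔV = 0.062 GL = 62000 m³
Δh = ΔV / (Sy × A) = 62000 m³ / (0.2 × 4.66 × 10^5 m²) = 0.6652 m
Δh = 0.6652 m = 2.183 ft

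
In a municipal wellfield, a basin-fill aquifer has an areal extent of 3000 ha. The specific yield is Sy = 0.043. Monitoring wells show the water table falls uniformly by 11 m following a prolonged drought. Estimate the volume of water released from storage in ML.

A = 3000 ha = 3 × 10^7 m²
ΔV = Sy × A × Δh = 0.043 × 3 × 10^7 m² × 11 m = 1.419 × 10^7 m³
ΔV = 1.419 × 10^7 m³ = 14190 ML

ΔV ≈ 14200 ML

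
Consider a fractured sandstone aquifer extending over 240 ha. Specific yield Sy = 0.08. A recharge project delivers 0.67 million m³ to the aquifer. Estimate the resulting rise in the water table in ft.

Δh ≈ 11.4 ft

A = 240 ha = 2.4 × 10^6 m²
ΔV = 0.67 million m³ = 6.7 × 10^5 m³
Δh = ΔV / (Sy × A) = 6.7 × 10^5 m³ / (0.08 × 2.4 × 10^6 m²) = 3.49 m
Δh = 3.49 m = 11.45 ft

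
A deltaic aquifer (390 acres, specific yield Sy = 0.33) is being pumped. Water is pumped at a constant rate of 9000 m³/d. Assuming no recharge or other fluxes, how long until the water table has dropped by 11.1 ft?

A = 390 acres = 1.578 × 10^6 m²
Δh = 11.1 ft = 3.383 m
ΔV = Sy × A × Δh = 0.33 × 1.578 × 10^6 × 3.383 = 1.762 × 10^6 m³
t = ΔV / Q = 1.762 × 10^6 m³ / 9000 m³/d = 195.8 d

t ≈ 196 days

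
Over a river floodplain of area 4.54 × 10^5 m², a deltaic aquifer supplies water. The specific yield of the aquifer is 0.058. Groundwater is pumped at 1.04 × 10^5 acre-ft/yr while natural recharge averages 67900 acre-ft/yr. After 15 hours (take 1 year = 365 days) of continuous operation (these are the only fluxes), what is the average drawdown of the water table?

Δh ≈ 2.9 m

Net abstraction = 1.04 × 10^5 − 67900 = 36100 acre-ft/yr
Q_net = 36100 acre-ft/yr = 1.22 × 10^5 m³/d
t = 15 hours = 0.625 d
ΔV = Q × t = 1.22 × 10^5 m³/d × 0.625 d = 76250 m³
Δh = ΔV / (Sy × A) = 76250 / (0.058 × 4.54 × 10^5) = 2.896 m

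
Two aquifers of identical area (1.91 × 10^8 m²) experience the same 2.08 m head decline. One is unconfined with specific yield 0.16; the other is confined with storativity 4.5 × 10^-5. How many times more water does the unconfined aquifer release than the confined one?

ΔV_u / ΔV_c ≈ 3560

Unconfined: ΔV_u = Sy × A × Δh = 0.16 × 1.91 × 10^8 × 2.08 = 6.356 × 10^7 m³
Confined: ΔV_c = S × A × Δh = 4.5 × 10^-5 × 1.91 × 10^8 × 2.08 = 17880 m³
Ratio = ΔV_u / ΔV_c = Sy / S = 0.16 / 4.5 × 10^-5 = 3556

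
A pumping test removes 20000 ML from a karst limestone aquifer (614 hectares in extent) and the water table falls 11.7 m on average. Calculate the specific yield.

Sy ≈ 0.28

A = 614 hectares = 6.14 × 10^6 m²
ΔV = 20000 ML = 2 × 10^7 m³
Sy = ΔV / (A × Δh) = 2 × 10^7 m³ / (6.14 × 10^6 m² × 11.7 m) = 0.2784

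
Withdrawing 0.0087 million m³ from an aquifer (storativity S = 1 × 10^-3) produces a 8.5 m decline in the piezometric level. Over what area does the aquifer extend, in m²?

A ≈ 1.02 × 10^6 m²

ΔV = 0.0087 million m³ = 8700 m³
A = ΔV / (S × Δh) = 8700 / (0.001 × 8.5) = 1.024 × 10^6 m²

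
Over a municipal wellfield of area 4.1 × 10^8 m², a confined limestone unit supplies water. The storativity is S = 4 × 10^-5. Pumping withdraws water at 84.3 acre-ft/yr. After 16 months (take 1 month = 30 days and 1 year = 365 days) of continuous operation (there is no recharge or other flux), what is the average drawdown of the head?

Δh ≈ 8.34 m

Q = 84.3 acre-ft/yr = 284.9 m³/d
t = 16 months = 480 d
ΔV = Q × t = 284.9 m³/d × 480 d = 1.367 × 10^5 m³
Δh = ΔV / (S × A) = 1.367 × 10^5 / (4 × 10^-5 × 4.1 × 10^8) = 8.338 m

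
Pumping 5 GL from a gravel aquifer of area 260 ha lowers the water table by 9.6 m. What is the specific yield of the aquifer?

A = 260 ha = 2.6 × 10^6 m²
ΔV = 5 GL = 5 × 10^6 m³
Sy = ΔV / (A × Δh) = 5 × 10^6 m³ / (2.6 × 10^6 m² × 9.6 m) = 0.2003

Sy ≈ 0.2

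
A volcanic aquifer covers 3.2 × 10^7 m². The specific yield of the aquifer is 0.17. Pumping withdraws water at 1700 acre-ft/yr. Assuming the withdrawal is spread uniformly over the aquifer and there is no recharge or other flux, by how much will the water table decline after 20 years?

Δh ≈ 7.71 m

Q = 1700 acre-ft/yr = 5745 m³/d
t = 20 years = 7300 d
ΔV = Q × t = 5745 m³/d × 7300 d = 4.194 × 10^7 m³
Δh = ΔV / (Sy × A) = 4.194 × 10^7 / (0.17 × 3.2 × 10^7) = 7.709 m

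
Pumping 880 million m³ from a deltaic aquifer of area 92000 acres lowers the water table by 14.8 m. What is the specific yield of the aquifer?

Sy ≈ 0.16

A = 92000 acres = 3.723 × 10^8 m²
ΔV = 880 million m³ = 8.8 × 10^8 m³
Sy = ΔV / (A × Δh) = 8.8 × 10^8 m³ / (3.723 × 10^8 m² × 14.8 m) = 0.1597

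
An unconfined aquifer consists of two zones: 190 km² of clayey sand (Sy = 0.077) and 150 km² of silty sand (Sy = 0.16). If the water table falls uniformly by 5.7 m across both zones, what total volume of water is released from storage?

ΔV ≈ 2.2 × 10^8 m³

A₁ = 190 km² = 1.9 × 10^8 m²; A₂ = 150 km² = 1.5 × 10^8 m²
ΔV₁ = 0.077 × 1.9 × 10^8 × 5.7 = 8.339 × 10^7 m³
ΔV₂ = 0.16 × 1.5 × 10^8 × 5.7 = 1.368 × 10^8 m³
ΔV = ΔV₁ + ΔV₂ = 2.202 × 10^8 m³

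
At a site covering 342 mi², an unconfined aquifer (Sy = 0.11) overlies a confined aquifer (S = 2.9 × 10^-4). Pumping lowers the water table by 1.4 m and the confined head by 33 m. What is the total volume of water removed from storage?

ΔV ≈ 1.45 × 10^8 m³

A = 342 mi² = 8.858 × 10^8 m²
Unconfined: ΔV_u = Sy × A × Δh_u = 0.11 × 8.858 × 10^8 × 1.4 = 1.364 × 10^8 m³
Confined: ΔV_c = S × A × Δh_c = 2.9 × 10^-4 × 8.858 × 10^8 × 33 = 8.477 × 10^6 m³
Total ΔV = 1.364 × 10^8 + 8.477 × 10^6 = 1.449 × 10^8 m³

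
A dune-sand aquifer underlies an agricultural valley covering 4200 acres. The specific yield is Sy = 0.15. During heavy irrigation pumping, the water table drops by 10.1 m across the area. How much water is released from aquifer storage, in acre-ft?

A = 4200 acres = 1.7 × 10^7 m²
ΔV = Sy × A × Δh = 0.15 × 1.7 × 10^7 m² × 10.1 m = 2.575 × 10^7 m³
ΔV = 2.575 × 10^7 m³ = 20880 acre-ft

ΔV ≈ 20900 acre-ft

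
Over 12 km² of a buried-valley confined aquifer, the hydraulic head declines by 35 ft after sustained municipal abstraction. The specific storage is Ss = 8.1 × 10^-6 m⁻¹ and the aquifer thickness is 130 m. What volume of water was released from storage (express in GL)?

S = Ss × b = 8.1 × 10^-6 m⁻¹ × 130 m = 1.053 × 10^-3
A = 12 km² = 1.2 × 10^7 m²
Δh = 35 ft = 10.67 m
ΔV = S × A × Δh = 0.001053 × 1.2 × 10^7 m² × 10.67 m = 1.348 × 10^5 m³
ΔV = 1.348 × 10^5 m³ = 0.1348 GL

ΔV ≈ 0.135 GL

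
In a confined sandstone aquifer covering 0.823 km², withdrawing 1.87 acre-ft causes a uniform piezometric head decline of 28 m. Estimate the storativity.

S ≈ 1 × 10^-4

A = 0.823 km² = 8.23 × 10^5 m²
ΔV = 1.87 acre-ft = 2307 m³
S = ΔV / (A × Δh) = 2307 m³ / (8.23 × 10^5 m² × 28 m) = 1.001 × 10^-4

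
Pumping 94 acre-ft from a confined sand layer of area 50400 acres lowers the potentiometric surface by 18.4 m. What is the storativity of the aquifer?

S ≈ 3.1 × 10^-5

A = 50400 acres = 2.04 × 10^8 m²
ΔV = 94 acre-ft = 1.159 × 10^5 m³
S = ΔV / (A × Δh) = 1.159 × 10^5 m³ / (2.04 × 10^8 m² × 18.4 m) = 3.09 × 10^-5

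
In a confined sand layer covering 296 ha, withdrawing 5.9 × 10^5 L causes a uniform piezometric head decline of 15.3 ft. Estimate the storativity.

S ≈ 4.3 × 10^-5

A = 296 ha = 2.96 × 10^6 m²
Δh = 15.3 ft = 4.663 m
ΔV = 5.9 × 10^5 L = 590 m³
S = ΔV / (A × Δh) = 590 m³ / (2.96 × 10^6 m² × 4.663 m) = 4.274 × 10^-5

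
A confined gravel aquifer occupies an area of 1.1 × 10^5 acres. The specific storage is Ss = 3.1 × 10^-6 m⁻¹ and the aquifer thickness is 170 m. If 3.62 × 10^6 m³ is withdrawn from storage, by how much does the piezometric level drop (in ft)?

Δh ≈ 50.6 ft

S = Ss × b = 3.1 × 10^-6 m⁻¹ × 170 m = 5.27 × 10^-4
A = 1.1 × 10^5 acres = 4.452 × 10^8 m²
Δh = ΔV / (S × A) = 3.62 × 10^6 m³ / (5.27 × 10^-4 × 4.452 × 10^8 m²) = 15.43 m
Δh = 15.43 m = 50.63 ft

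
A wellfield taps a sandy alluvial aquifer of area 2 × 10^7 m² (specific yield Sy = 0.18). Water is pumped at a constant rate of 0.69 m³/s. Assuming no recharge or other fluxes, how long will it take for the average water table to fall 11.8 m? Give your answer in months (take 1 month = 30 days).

t ≈ 23.8 months

ΔV = Sy × A × Δh = 0.18 × 2 × 10^7 × 11.8 = 4.248 × 10^7 m³
Q = 0.69 m³/s = 59620 m³/d
t = ΔV / Q = 4.248 × 10^7 m³ / 59620 m³/d = 712.6 d
t = 712.6 d ≈ 23.75 months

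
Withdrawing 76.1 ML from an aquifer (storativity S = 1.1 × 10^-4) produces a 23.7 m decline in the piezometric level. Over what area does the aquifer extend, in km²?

A ≈ 29.2 km²

ΔV = 76.1 ML = 76100 m³
A = ΔV / (S × Δh) = 76100 / (1.1 × 10^-4 × 23.7) = 2.919 × 10^7 m²
A = 2.919 × 10^7 m² = 29.19 km²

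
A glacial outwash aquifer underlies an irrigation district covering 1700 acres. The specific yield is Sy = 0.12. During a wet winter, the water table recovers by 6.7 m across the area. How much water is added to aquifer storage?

ΔV ≈ 5.53 × 10^6 m³

A = 1700 acres = 6.88 × 10^6 m²
ΔV = Sy × A × Δh = 0.12 × 6.88 × 10^6 m² × 6.7 m = 5.531 × 10^6 m³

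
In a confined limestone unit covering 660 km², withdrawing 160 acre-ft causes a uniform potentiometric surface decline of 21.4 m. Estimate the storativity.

A = 660 km² = 6.6 × 10^8 m²
ΔV = 160 acre-ft = 1.974 × 10^5 m³
S = ΔV / (A × Δh) = 1.974 × 10^5 m³ / (6.6 × 10^8 m² × 21.4 m) = 1.397 × 10^-5

S ≈ 1.4 × 10^-5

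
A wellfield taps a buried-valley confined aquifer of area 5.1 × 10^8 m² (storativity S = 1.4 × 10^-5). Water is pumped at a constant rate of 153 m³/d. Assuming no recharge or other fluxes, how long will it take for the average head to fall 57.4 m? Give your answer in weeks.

ΔV = S × A × Δh = 1.4 × 10^-5 × 5.1 × 10^8 × 57.4 = 4.098 × 10^5 m³
t = ΔV / Q = 4.098 × 10^5 m³ / 153 m³/d = 2679 d
t = 2679 d ≈ 382.7 weeks

t ≈ 383 weeks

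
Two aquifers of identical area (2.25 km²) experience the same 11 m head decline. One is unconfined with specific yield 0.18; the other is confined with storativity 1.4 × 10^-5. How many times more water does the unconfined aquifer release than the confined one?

A = 2.25 km² = 2.25 × 10^6 m²
Unconfined: ΔV_u = Sy × A × Δh = 0.18 × 2.25 × 10^6 × 11 = 4.455 × 10^6 m³
Confined: ΔV_c = S × A × Δh = 1.4 × 10^-5 × 2.25 × 10^6 × 11 = 346.5 m³
Ratio = ΔV_u / ΔV_c = Sy / S = 0.18 / 1.4 × 10^-5 = 12860

ΔV_u / ΔV_c ≈ 12900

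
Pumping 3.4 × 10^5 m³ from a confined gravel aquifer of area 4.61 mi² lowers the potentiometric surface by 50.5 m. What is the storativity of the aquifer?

S ≈ 5.6 × 10^-4

A = 4.61 mi² = 1.194 × 10^7 m²
S = ΔV / (A × Δh) = 3.4 × 10^5 m³ / (1.194 × 10^7 m² × 50.5 m) = 5.639 × 10^-4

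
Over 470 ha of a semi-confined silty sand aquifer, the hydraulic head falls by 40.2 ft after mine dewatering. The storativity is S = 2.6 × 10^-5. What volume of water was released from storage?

A = 470 ha = 4.7 × 10^6 m²
Δh = 40.2 ft = 12.25 m
ΔV = S × A × Δh = 2.6 × 10^-5 × 4.7 × 10^6 m² × 12.25 m = 1497 m³

ΔV ≈ 1500 m³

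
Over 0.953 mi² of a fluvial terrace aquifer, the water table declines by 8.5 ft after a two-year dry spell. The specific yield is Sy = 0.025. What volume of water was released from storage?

A = 0.953 mi² = 2.468 × 10^6 m²
Δh = 8.5 ft = 2.591 m
ΔV = Sy × A × Δh = 0.025 × 2.468 × 10^6 m² × 2.591 m = 1.599 × 10^5 m³

ΔV ≈ 1.6 × 10^5 m³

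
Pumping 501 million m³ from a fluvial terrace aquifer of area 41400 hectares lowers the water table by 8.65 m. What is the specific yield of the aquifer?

Sy ≈ 0.14

A = 41400 hectares = 4.14 × 10^8 m²
ΔV = 501 million m³ = 5.01 × 10^8 m³
Sy = ΔV / (A × Δh) = 5.01 × 10^8 m³ / (4.14 × 10^8 m² × 8.65 m) = 0.1399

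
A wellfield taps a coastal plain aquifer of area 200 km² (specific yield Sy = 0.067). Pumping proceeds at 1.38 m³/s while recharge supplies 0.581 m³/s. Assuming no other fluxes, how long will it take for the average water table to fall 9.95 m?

t ≈ 1930 days

A = 200 km² = 2 × 10^8 m²
ΔV = Sy × A × Δh = 0.067 × 2 × 10^8 × 9.95 = 1.333 × 10^8 m³
Net withdrawal = 1.38 − 0.581 = 0.799 m³/s = 69030 m³/d
t = ΔV / Q = 1.333 × 10^8 m³ / 69030 m³/d = 1931 d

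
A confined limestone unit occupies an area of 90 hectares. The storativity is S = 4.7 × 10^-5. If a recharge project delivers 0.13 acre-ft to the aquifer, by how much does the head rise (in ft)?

A = 90 hectares = 9 × 10^5 m²
ΔV = 0.13 acre-ft = 160.4 m³
Δh = ΔV / (S × A) = 160.4 m³ / (4.7 × 10^-5 × 9 × 10^5 m²) = 3.791 m
Δh = 3.791 m = 12.44 ft

Δh ≈ 12.4 ft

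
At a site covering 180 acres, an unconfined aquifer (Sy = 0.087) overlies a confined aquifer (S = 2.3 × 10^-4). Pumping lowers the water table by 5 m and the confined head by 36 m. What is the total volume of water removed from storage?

A = 180 acres = 7.284 × 10^5 m²
Unconfined: ΔV_u = Sy × A × Δh_u = 0.087 × 7.284 × 10^5 × 5 = 3.169 × 10^5 m³
Confined: ΔV_c = S × A × Δh_c = 2.3 × 10^-4 × 7.284 × 10^5 × 36 = 6031 m³
Total ΔV = 3.169 × 10^5 + 6031 = 3.229 × 10^5 m³

ΔV ≈ 3.23 × 10^5 m³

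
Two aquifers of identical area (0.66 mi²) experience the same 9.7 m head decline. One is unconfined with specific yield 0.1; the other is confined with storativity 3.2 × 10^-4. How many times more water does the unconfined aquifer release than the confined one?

A = 0.66 mi² = 1.709 × 10^6 m²
Unconfined: ΔV_u = Sy × A × Δh = 0.1 × 1.709 × 10^6 × 9.7 = 1.658 × 10^6 m³
Confined: ΔV_c = S × A × Δh = 3.2 × 10^-4 × 1.709 × 10^6 × 9.7 = 5306 m³
Ratio = ΔV_u / ΔV_c = Sy / S = 0.1 / 3.2 × 10^-4 = 312.5

ΔV_u / ΔV_c ≈ 312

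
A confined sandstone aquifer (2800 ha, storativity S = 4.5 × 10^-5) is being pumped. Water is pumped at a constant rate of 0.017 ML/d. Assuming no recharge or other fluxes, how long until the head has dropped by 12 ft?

A = 2800 ha = 2.8 × 10^7 m²
Δh = 12 ft = 3.658 m
ΔV = S × A × Δh = 4.5 × 10^-5 × 2.8 × 10^7 × 3.658 = 4609 m³
Q = 0.017 ML/d = 17 m³/d
t = ΔV / Q = 4609 m³ / 17 m³/d = 271.1 d

t ≈ 271 days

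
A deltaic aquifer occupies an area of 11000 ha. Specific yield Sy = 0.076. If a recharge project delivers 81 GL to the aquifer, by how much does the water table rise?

A = 11000 ha = 1.1 × 10^8 m²
ΔV = 81 GL = 8.1 × 10^7 m³
Δh = ΔV / (Sy × A) = 8.1 × 10^7 m³ / (0.076 × 1.1 × 10^8 m²) = 9.689 m

Δh ≈ 9.69 m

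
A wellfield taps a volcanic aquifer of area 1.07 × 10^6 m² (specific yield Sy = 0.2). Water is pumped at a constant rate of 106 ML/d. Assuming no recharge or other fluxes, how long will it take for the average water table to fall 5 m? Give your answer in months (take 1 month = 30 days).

ΔV = Sy × A × Δh = 0.2 × 1.07 × 10^6 × 5 = 1.07 × 10^6 m³
Q = 106 ML/d = 1.06 × 10^5 m³/d
t = ΔV / Q = 1.07 × 10^6 m³ / 1.06 × 10^5 m³/d = 10.09 d
t = 10.09 d ≈ 0.3365 months

t ≈ 0.336 months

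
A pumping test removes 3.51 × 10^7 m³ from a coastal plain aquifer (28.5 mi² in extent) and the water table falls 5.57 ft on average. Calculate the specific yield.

Sy ≈ 0.28

A = 28.5 mi² = 7.381 × 10^7 m²
Δh = 5.57 ft = 1.698 m
Sy = ΔV / (A × Δh) = 3.51 × 10^7 m³ / (7.381 × 10^7 m² × 1.698 m) = 0.2801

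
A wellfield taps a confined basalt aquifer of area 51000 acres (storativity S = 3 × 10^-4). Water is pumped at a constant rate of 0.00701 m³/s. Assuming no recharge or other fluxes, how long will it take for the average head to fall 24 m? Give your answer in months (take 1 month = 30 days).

t ≈ 81.8 months

A = 51000 acres = 2.064 × 10^8 m²
ΔV = S × A × Δh = 3 × 10^-4 × 2.064 × 10^8 × 24 = 1.486 × 10^6 m³
Q = 0.00701 m³/s = 605.7 m³/d
t = ΔV / Q = 1.486 × 10^6 m³ / 605.7 m³/d = 2454 d
t = 2454 d ≈ 81.78 months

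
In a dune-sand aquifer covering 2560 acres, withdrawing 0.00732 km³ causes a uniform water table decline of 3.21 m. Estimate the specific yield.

A = 2560 acres = 1.036 × 10^7 m²
ΔV = 0.00732 km³ = 7.32 × 10^6 m³
Sy = ΔV / (A × Δh) = 7.32 × 10^6 m³ / (1.036 × 10^7 m² × 3.21 m) = 0.2201

Sy ≈ 0.22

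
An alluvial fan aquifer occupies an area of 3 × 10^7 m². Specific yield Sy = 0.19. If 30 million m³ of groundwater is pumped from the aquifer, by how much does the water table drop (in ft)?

Δh ≈ 17.3 ft

ΔV = 30 million m³ = 3 × 10^7 m³
Δh = ΔV / (Sy × A) = 3 × 10^7 m³ / (0.19 × 3 × 10^7 m²) = 5.263 m
Δh = 5.263 m = 17.27 ft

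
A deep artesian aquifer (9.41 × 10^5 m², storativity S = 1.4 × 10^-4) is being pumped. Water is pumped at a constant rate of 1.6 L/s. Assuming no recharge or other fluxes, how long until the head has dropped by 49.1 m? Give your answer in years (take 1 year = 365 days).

ΔV = S × A × Δh = 1.4 × 10^-4 × 9.41 × 10^5 × 49.1 = 6468 m³
Q = 1.6 L/s = 138.2 m³/d
t = ΔV / Q = 6468 m³ / 138.2 m³/d = 46.79 d
t = 46.79 d ≈ 0.1282 years

t ≈ 0.128 years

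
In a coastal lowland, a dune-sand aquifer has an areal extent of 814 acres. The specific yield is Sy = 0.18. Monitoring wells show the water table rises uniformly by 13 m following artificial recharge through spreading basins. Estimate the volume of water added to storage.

ΔV ≈ 7.71 × 10^6 m³

A = 814 acres = 3.294 × 10^6 m²
ΔV = Sy × A × Δh = 0.18 × 3.294 × 10^6 m² × 13 m = 7.708 × 10^6 m³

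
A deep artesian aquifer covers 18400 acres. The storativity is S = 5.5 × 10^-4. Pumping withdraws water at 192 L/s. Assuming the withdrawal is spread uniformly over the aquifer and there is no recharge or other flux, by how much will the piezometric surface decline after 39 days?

Δh ≈ 15.8 m

A = 18400 acres = 7.446 × 10^7 m²
Q = 192 L/s = 16590 m³/d
ΔV = Q × t = 16590 m³/d × 39 d = 6.47 × 10^5 m³
Δh = ΔV / (S × A) = 6.47 × 10^5 / (5.5 × 10^-4 × 7.446 × 10^7) = 15.8 m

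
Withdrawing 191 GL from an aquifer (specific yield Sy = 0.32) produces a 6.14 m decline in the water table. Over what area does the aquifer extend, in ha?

A ≈ 9720 ha

ΔV = 191 GL = 1.91 × 10^8 m³
A = ΔV / (Sy × Δh) = 1.91 × 10^8 / (0.32 × 6.14) = 9.721 × 10^7 m²
A = 9.721 × 10^7 m² = 9721 ha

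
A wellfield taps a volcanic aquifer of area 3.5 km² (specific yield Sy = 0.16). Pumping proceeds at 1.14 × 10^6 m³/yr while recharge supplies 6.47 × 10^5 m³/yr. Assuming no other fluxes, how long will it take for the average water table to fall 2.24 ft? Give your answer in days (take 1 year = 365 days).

A = 3.5 km² = 3.5 × 10^6 m²
Δh = 2.24 ft = 0.6828 m
ΔV = Sy × A × Δh = 0.16 × 3.5 × 10^6 × 0.6828 = 3.823 × 10^5 m³
Net withdrawal = 1.14 × 10^6 − 6.47 × 10^5 = 4.93 × 10^5 m³/yr = 1351 m³/d
t = ΔV / Q = 3.823 × 10^5 m³ / 1351 m³/d = 283.1 d

t ≈ 283 days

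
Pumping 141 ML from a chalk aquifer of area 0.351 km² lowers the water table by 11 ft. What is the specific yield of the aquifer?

Sy ≈ 0.12

A = 0.351 km² = 3.51 × 10^5 m²
Δh = 11 ft = 3.353 m
ΔV = 141 ML = 1.41 × 10^5 m³
Sy = ΔV / (A × Δh) = 1.41 × 10^5 m³ / (3.51 × 10^5 m² × 3.353 m) = 0.1198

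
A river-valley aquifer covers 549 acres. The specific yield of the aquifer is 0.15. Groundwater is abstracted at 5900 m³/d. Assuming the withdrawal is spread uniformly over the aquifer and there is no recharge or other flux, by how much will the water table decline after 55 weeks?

A = 549 acres = 2.222 × 10^6 m²
t = 55 weeks = 385 d
ΔV = Q × t = 5900 m³/d × 385 d = 2.272 × 10^6 m³
Δh = ΔV / (Sy × A) = 2.272 × 10^6 / (0.15 × 2.222 × 10^6) = 6.816 m

Δh ≈ 6.82 m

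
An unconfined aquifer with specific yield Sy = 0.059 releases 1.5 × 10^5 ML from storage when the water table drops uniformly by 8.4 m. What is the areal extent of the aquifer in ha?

ΔV = 1.5 × 10^5 ML = 1.5 × 10^8 m³
A = ΔV / (Sy × Δh) = 1.5 × 10^8 / (0.059 × 8.4) = 3.027 × 10^8 m²
A = 3.027 × 10^8 m² = 30270 ha

A ≈ 30300 ha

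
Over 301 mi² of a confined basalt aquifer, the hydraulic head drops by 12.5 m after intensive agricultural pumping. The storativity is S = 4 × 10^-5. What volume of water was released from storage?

A = 301 mi² = 7.796 × 10^8 m²
ΔV = S × A × Δh = 4 × 10^-5 × 7.796 × 10^8 m² × 12.5 m = 3.898 × 10^5 m³

ΔV ≈ 3.9 × 10^5 m³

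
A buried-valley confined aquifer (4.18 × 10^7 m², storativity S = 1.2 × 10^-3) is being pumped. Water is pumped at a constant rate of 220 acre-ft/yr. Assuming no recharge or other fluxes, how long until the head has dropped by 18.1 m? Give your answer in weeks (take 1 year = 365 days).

t ≈ 174 weeks

ΔV = S × A × Δh = 0.0012 × 4.18 × 10^7 × 18.1 = 9.079 × 10^5 m³
Q = 220 acre-ft/yr = 743.5 m³/d
t = ΔV / Q = 9.079 × 10^5 m³ / 743.5 m³/d = 1221 d
t = 1221 d ≈ 174.5 weeks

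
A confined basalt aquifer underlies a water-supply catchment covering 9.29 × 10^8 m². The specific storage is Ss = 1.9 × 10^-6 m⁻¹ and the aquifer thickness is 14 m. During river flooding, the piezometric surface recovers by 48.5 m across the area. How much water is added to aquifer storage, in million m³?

S = Ss × b = 1.9 × 10^-6 m⁻¹ × 14 m = 2.66 × 10^-5
ΔV = S × A × Δh = 2.66 × 10^-5 × 9.29 × 10^8 m² × 48.5 m = 1.199 × 10^6 m³
ΔV = 1.199 × 10^6 m³ = 1.199 million m³

ΔV ≈ 1.2 million m³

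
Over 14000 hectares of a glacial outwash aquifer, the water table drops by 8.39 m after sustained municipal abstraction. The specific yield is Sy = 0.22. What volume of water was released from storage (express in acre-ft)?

ΔV ≈ 2.09 × 10^5 acre-ft

A = 14000 hectares = 1.4 × 10^8 m²
ΔV = Sy × A × Δh = 0.22 × 1.4 × 10^8 m² × 8.39 m = 2.584 × 10^8 m³
ΔV = 2.584 × 10^8 m³ = 2.095 × 10^5 acre-ft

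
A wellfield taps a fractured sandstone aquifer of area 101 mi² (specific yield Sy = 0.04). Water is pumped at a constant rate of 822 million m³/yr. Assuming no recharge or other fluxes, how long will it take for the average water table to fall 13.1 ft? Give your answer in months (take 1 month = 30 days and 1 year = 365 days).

A = 101 mi² = 2.616 × 10^8 m²
Δh = 13.1 ft = 3.993 m
ΔV = Sy × A × Δh = 0.04 × 2.616 × 10^8 × 3.993 = 4.178 × 10^7 m³
Q = 822 million m³/yr = 2.252 × 10^6 m³/d
t = ΔV / Q = 4.178 × 10^7 m³ / 2.252 × 10^6 m³/d = 18.55 d
t = 18.55 d ≈ 0.6184 months

t ≈ 0.618 months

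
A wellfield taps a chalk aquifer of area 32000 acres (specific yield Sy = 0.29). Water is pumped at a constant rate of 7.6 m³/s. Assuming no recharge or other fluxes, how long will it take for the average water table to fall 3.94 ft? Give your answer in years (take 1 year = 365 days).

A = 32000 acres = 1.295 × 10^8 m²
Δh = 3.94 ft = 1.201 m
ΔV = Sy × A × Δh = 0.29 × 1.295 × 10^8 × 1.201 = 4.51 × 10^7 m³
Q = 7.6 m³/s = 6.566 × 10^5 m³/d
t = ΔV / Q = 4.51 × 10^7 m³ / 6.566 × 10^5 m³/d = 68.68 d
t = 68.68 d ≈ 0.1882 years

t ≈ 0.188 years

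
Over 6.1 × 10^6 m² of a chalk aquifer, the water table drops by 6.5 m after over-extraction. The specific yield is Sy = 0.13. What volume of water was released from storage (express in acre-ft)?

ΔV = Sy × A × Δh = 0.13 × 6.1 × 10^6 m² × 6.5 m = 5.154 × 10^6 m³
ΔV = 5.154 × 10^6 m³ = 4179 acre-ft

ΔV ≈ 4180 acre-ft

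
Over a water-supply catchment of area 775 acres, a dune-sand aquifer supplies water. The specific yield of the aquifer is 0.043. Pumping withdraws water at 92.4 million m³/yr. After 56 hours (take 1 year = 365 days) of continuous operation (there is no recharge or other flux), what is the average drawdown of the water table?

Δh ≈ 4.38 m

A = 775 acres = 3.136 × 10^6 m²
Q = 92.4 million m³/yr = 2.532 × 10^5 m³/d
t = 56 hours = 2.333 d
ΔV = Q × t = 2.532 × 10^5 m³/d × 2.333 d = 5.907 × 10^5 m³
Δh = ΔV / (Sy × A) = 5.907 × 10^5 / (0.043 × 3.136 × 10^6) = 4.38 m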